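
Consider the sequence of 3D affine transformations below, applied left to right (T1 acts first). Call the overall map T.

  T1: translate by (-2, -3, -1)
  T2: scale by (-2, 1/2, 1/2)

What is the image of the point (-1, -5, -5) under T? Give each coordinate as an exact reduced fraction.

T1 translate by (-2, -3, -1): (-1, -5, -5) → (-3, -8, -6)
T2 scale by (-2, 1/2, 1/2): (-3, -8, -6) → (6, -4, -3)

T(p) = (6, -4, -3)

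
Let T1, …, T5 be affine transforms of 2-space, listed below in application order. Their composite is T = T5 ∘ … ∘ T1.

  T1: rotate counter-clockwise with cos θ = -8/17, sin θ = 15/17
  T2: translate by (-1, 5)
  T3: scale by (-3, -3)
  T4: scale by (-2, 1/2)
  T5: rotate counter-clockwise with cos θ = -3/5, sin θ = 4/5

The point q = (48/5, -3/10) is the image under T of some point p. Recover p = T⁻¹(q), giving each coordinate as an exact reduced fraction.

p = (0, 0)

T1 = [-8/17 -15/17 0; 15/17 -8/17 0; 0 0 1]
T2·T1 = [-8/17 -15/17 -1; 15/17 -8/17 5; 0 0 1]
T3·…·T1 = [24/17 45/17 3; -45/17 24/17 -15; 0 0 1]
T4·…·T1 = [-48/17 -90/17 -6; -45/34 12/17 -15/2; 0 0 1]
T5·…·T1 = [234/85 222/85 48/5; -249/170 -396/85 -3/10; 0 0 1]
det M = -9; M⁻¹ = [44/85 74/255 -83/17; -83/510 -26/85 25/17; 0 0 1]
M⁻¹ · (48/5, -3/10)ᵀ = (0, 0)ᵀ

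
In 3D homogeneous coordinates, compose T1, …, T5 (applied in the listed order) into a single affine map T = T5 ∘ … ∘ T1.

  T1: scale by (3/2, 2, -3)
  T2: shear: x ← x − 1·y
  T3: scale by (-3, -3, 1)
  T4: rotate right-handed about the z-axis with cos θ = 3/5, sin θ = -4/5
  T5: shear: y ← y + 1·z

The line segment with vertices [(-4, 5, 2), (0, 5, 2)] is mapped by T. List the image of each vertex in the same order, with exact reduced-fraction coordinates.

image vertices: (24/5, -312/5, -6), (-6, -48, -6)

T1 scale by (3/2, 2, -3): (-4, 5, 2) → (-6, 10, -6); (0, 5, 2) → (0, 10, -6)
T2 shear: x ← x − 1·y: (-6, 10, -6) → (-16, 10, -6); (0, 10, -6) → (-10, 10, -6)
T3 scale by (-3, -3, 1): (-16, 10, -6) → (48, -30, -6); (-10, 10, -6) → (30, -30, -6)
T4 rotate right-handed about the z-axis with cos θ = 3/5, sin θ = -4/5: (48, -30, -6) → (24/5, -282/5, -6); (30, -30, -6) → (-6, -42, -6)
T5 shear: y ← y + 1·z: (24/5, -282/5, -6) → (24/5, -312/5, -6); (-6, -42, -6) → (-6, -48, -6)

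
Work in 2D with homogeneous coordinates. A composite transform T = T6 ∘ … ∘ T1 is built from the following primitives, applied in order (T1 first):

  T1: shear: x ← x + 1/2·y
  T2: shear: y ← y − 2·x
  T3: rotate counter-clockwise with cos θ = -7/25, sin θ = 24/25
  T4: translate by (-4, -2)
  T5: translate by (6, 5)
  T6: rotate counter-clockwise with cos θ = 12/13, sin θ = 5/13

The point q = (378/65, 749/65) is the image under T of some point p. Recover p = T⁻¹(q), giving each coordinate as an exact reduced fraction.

T1 = [1 1/2 0; 0 1 0; 0 0 1]
T2·T1 = [1 1/2 0; -2 0 0; 0 0 1]
T3·…·T1 = [41/25 -7/50 0; 38/25 12/25 0; 0 0 1]
T4·…·T1 = [41/25 -7/50 -4; 38/25 12/25 -2; 0 0 1]
T5·…·T1 = [41/25 -7/50 2; 38/25 12/25 3; 0 0 1]
T6·…·T1 = [302/325 -102/325 9/13; 661/325 253/650 46/13; 0 0 1]
det M = 1; M⁻¹ = [253/650 102/325 -69/50; -661/325 302/325 -47/25; 0 0 1]
M⁻¹ · (378/65, 749/65)ᵀ = (9/2, -3)ᵀ

p = (9/2, -3)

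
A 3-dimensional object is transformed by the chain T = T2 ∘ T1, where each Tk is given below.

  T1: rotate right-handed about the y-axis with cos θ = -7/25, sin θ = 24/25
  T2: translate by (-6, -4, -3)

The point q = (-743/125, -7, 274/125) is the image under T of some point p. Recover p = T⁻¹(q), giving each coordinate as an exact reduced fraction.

p = (-5, -3, -7/5)

T1 = [-7/25 0 24/25 0; 0 1 0 0; -24/25 0 -7/25 0; 0 0 0 1]
T2·T1 = [-7/25 0 24/25 -6; 0 1 0 -4; -24/25 0 -7/25 -3; 0 0 0 1]
det M = 1; M⁻¹ = [-7/25 0 -24/25 -114/25; 0 1 0 4; 24/25 0 -7/25 123/25; 0 0 0 1]
M⁻¹ · (-743/125, -7, 274/125)ᵀ = (-5, -3, -7/5)ᵀ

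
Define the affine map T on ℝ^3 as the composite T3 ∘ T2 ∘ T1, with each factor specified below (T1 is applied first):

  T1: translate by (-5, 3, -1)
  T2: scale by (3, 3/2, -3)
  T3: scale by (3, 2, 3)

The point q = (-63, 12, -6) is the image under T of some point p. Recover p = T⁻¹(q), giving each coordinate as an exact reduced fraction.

p = (-2, 1, 5/3)

T1 = [1 0 0 -5; 0 1 0 3; 0 0 1 -1; 0 0 0 1]
T2·T1 = [3 0 0 -15; 0 3/2 0 9/2; 0 0 -3 3; 0 0 0 1]
T3·…·T1 = [9 0 0 -45; 0 3 0 9; 0 0 -9 9; 0 0 0 1]
det M = -243; M⁻¹ = [1/9 0 0 5; 0 1/3 0 -3; 0 0 -1/9 1; 0 0 0 1]
M⁻¹ · (-63, 12, -6)ᵀ = (-2, 1, 5/3)ᵀ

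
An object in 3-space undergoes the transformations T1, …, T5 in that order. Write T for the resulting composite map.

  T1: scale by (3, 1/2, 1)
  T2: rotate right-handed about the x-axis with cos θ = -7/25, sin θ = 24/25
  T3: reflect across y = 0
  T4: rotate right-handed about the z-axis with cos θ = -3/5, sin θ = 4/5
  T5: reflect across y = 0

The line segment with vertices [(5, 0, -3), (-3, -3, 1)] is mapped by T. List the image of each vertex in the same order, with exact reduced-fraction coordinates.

image vertices: (-837/125, -1716/125, 21/25), (621/125, 1881/250, -43/25)

T1 scale by (3, 1/2, 1): (5, 0, -3) → (15, 0, -3); (-3, -3, 1) → (-9, -3/2, 1)
T2 rotate right-handed about the x-axis with cos θ = -7/25, sin θ = 24/25: (15, 0, -3) → (15, 72/25, 21/25); (-9, -3/2, 1) → (-9, -27/50, -43/25)
T3 reflect across y = 0: (15, 72/25, 21/25) → (15, -72/25, 21/25); (-9, -27/50, -43/25) → (-9, 27/50, -43/25)
T4 rotate right-handed about the z-axis with cos θ = -3/5, sin θ = 4/5: (15, -72/25, 21/25) → (-837/125, 1716/125, 21/25); (-9, 27/50, -43/25) → (621/125, -1881/250, -43/25)
T5 reflect across y = 0: (-837/125, 1716/125, 21/25) → (-837/125, -1716/125, 21/25); (621/125, -1881/250, -43/25) → (621/125, 1881/250, -43/25)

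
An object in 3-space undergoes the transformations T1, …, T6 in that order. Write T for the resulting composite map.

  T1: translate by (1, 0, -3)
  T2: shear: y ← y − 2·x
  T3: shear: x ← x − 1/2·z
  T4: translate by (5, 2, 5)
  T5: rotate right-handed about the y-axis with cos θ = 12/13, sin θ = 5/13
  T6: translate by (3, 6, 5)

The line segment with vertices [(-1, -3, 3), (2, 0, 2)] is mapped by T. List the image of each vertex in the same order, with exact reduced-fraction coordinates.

T1 translate by (1, 0, -3): (-1, -3, 3) → (0, -3, 0); (2, 0, 2) → (3, 0, -1)
T2 shear: y ← y − 2·x: (0, -3, 0) → (0, -3, 0); (3, 0, -1) → (3, -6, -1)
T3 shear: x ← x − 1/2·z: (0, -3, 0) → (0, -3, 0); (3, -6, -1) → (7/2, -6, -1)
T4 translate by (5, 2, 5): (0, -3, 0) → (5, -1, 5); (7/2, -6, -1) → (17/2, -4, 4)
T5 rotate right-handed about the y-axis with cos θ = 12/13, sin θ = 5/13: (5, -1, 5) → (85/13, -1, 35/13); (17/2, -4, 4) → (122/13, -4, 11/26)
T6 translate by (3, 6, 5): (85/13, -1, 35/13) → (124/13, 5, 100/13); (122/13, -4, 11/26) → (161/13, 2, 141/26)

image vertices: (124/13, 5, 100/13), (161/13, 2, 141/26)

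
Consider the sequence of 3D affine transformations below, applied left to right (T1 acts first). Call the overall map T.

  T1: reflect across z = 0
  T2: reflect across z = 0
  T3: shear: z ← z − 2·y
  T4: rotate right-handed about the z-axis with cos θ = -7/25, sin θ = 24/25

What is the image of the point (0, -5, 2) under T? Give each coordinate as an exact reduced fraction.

T1 reflect across z = 0: (0, -5, 2) → (0, -5, -2)
T2 reflect across z = 0: (0, -5, -2) → (0, -5, 2)
T3 shear: z ← z − 2·y: (0, -5, 2) → (0, -5, 12)
T4 rotate right-handed about the z-axis with cos θ = -7/25, sin θ = 24/25: (0, -5, 12) → (24/5, 7/5, 12)

T(p) = (24/5, 7/5, 12)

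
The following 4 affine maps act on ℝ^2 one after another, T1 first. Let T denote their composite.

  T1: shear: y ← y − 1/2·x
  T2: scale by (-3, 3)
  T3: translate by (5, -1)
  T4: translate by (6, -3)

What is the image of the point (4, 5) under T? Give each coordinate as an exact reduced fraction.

T(p) = (-1, 5)

T1 shear: y ← y − 1/2·x: (4, 5) → (4, 3)
T2 scale by (-3, 3): (4, 3) → (-12, 9)
T3 translate by (5, -1): (-12, 9) → (-7, 8)
T4 translate by (6, -3): (-7, 8) → (-1, 5)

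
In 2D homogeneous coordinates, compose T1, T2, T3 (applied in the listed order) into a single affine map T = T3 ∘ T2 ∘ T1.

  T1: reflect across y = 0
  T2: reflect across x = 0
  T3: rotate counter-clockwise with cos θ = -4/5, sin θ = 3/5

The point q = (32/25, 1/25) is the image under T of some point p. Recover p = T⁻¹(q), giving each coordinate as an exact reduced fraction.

p = (1, 4/5)

T1 = [1 0 0; 0 -1 0; 0 0 1]
T2·T1 = [-1 0 0; 0 -1 0; 0 0 1]
T3·…·T1 = [4/5 3/5 0; -3/5 4/5 0; 0 0 1]
det M = 1; M⁻¹ = [4/5 -3/5 0; 3/5 4/5 0; 0 0 1]
M⁻¹ · (32/25, 1/25)ᵀ = (1, 4/5)ᵀ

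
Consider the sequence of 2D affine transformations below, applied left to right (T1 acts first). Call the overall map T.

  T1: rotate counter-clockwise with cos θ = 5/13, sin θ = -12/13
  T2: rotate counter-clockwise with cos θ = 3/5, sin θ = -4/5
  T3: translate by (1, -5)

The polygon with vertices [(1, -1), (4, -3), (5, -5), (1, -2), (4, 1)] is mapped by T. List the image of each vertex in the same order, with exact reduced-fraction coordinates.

image vertices: (-24/65, -348/65), (-47/13, -90/13), (-76/13, -88/13), (-16/13, -63/13), (-11/65, -582/65)

T1 rotate counter-clockwise with cos θ = 5/13, sin θ = -12/13: (1, -1) → (-7/13, -17/13); (4, -3) → (-16/13, -63/13); (5, -5) → (-35/13, -85/13); (1, -2) → (-19/13, -22/13); (4, 1) → (32/13, -43/13)
T2 rotate counter-clockwise with cos θ = 3/5, sin θ = -4/5: (-7/13, -17/13) → (-89/65, -23/65); (-16/13, -63/13) → (-60/13, -25/13); (-35/13, -85/13) → (-89/13, -23/13); (-19/13, -22/13) → (-29/13, 2/13); (32/13, -43/13) → (-76/65, -257/65)
T3 translate by (1, -5): (-89/65, -23/65) → (-24/65, -348/65); (-60/13, -25/13) → (-47/13, -90/13); (-89/13, -23/13) → (-76/13, -88/13); (-29/13, 2/13) → (-16/13, -63/13); (-76/65, -257/65) → (-11/65, -582/65)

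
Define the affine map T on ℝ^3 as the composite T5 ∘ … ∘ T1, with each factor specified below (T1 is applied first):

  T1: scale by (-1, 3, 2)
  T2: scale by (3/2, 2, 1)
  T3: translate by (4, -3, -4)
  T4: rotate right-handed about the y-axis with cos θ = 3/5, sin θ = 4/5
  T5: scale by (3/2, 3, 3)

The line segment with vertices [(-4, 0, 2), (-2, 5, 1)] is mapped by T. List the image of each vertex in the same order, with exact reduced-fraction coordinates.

image vertices: (9, -9, -24), (39/10, 81, -102/5)

T1 scale by (-1, 3, 2): (-4, 0, 2) → (4, 0, 4); (-2, 5, 1) → (2, 15, 2)
T2 scale by (3/2, 2, 1): (4, 0, 4) → (6, 0, 4); (2, 15, 2) → (3, 30, 2)
T3 translate by (4, -3, -4): (6, 0, 4) → (10, -3, 0); (3, 30, 2) → (7, 27, -2)
T4 rotate right-handed about the y-axis with cos θ = 3/5, sin θ = 4/5: (10, -3, 0) → (6, -3, -8); (7, 27, -2) → (13/5, 27, -34/5)
T5 scale by (3/2, 3, 3): (6, -3, -8) → (9, -9, -24); (13/5, 27, -34/5) → (39/10, 81, -102/5)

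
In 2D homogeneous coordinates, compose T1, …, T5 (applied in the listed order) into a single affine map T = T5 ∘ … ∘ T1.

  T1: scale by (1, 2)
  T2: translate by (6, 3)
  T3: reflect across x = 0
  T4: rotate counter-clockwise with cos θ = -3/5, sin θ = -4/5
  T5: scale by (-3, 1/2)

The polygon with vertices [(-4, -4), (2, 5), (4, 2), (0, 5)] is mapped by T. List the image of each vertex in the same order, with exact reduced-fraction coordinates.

T1 scale by (1, 2): (-4, -4) → (-4, -8); (2, 5) → (2, 10); (4, 2) → (4, 4); (0, 5) → (0, 10)
T2 translate by (6, 3): (-4, -8) → (2, -5); (2, 10) → (8, 13); (4, 4) → (10, 7); (0, 10) → (6, 13)
T3 reflect across x = 0: (2, -5) → (-2, -5); (8, 13) → (-8, 13); (10, 7) → (-10, 7); (6, 13) → (-6, 13)
T4 rotate counter-clockwise with cos θ = -3/5, sin θ = -4/5: (-2, -5) → (-14/5, 23/5); (-8, 13) → (76/5, -7/5); (-10, 7) → (58/5, 19/5); (-6, 13) → (14, -3)
T5 scale by (-3, 1/2): (-14/5, 23/5) → (42/5, 23/10); (76/5, -7/5) → (-228/5, -7/10); (58/5, 19/5) → (-174/5, 19/10); (14, -3) → (-42, -3/2)

image vertices: (42/5, 23/10), (-228/5, -7/10), (-174/5, 19/10), (-42, -3/2)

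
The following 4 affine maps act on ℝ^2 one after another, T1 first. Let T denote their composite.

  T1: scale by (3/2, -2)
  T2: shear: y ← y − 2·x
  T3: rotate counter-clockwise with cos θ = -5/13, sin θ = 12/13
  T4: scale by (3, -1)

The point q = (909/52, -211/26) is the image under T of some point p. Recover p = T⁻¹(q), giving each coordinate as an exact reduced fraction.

p = (7/2, -1)

T1 = [3/2 0 0; 0 -2 0; 0 0 1]
T2·T1 = [3/2 0 0; -3 -2 0; 0 0 1]
T3·…·T1 = [57/26 24/13 0; 33/13 10/13 0; 0 0 1]
T4·…·T1 = [171/26 72/13 0; -33/13 -10/13 0; 0 0 1]
det M = 9; M⁻¹ = [-10/117 -8/13 0; 11/39 19/26 0; 0 0 1]
M⁻¹ · (909/52, -211/26)ᵀ = (7/2, -1)ᵀ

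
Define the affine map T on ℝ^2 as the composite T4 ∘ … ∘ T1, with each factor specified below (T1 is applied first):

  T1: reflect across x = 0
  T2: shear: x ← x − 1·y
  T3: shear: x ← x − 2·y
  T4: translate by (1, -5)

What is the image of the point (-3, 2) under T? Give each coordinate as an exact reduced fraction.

T1 reflect across x = 0: (-3, 2) → (3, 2)
T2 shear: x ← x − 1·y: (3, 2) → (1, 2)
T3 shear: x ← x − 2·y: (1, 2) → (-3, 2)
T4 translate by (1, -5): (-3, 2) → (-2, -3)

T(p) = (-2, -3)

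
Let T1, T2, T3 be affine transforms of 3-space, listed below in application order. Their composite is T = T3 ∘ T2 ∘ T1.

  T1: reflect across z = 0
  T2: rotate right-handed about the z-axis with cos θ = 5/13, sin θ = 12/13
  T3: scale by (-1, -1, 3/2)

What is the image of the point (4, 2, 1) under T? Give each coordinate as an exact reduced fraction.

T(p) = (4/13, -58/13, -3/2)

T1 reflect across z = 0: (4, 2, 1) → (4, 2, -1)
T2 rotate right-handed about the z-axis with cos θ = 5/13, sin θ = 12/13: (4, 2, -1) → (-4/13, 58/13, -1)
T3 scale by (-1, -1, 3/2): (-4/13, 58/13, -1) → (4/13, -58/13, -3/2)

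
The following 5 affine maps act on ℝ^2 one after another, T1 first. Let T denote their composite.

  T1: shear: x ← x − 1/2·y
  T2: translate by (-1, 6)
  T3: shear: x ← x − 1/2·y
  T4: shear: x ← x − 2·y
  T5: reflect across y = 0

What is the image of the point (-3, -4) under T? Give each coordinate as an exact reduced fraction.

T(p) = (-7, -2)

T1 shear: x ← x − 1/2·y: (-3, -4) → (-1, -4)
T2 translate by (-1, 6): (-1, -4) → (-2, 2)
T3 shear: x ← x − 1/2·y: (-2, 2) → (-3, 2)
T4 shear: x ← x − 2·y: (-3, 2) → (-7, 2)
T5 reflect across y = 0: (-7, 2) → (-7, -2)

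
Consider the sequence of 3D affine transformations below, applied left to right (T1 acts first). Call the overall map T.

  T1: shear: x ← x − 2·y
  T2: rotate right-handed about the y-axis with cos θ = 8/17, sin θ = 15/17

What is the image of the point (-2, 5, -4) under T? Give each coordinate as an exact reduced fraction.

T(p) = (-156/17, 5, 148/17)

T1 shear: x ← x − 2·y: (-2, 5, -4) → (-12, 5, -4)
T2 rotate right-handed about the y-axis with cos θ = 8/17, sin θ = 15/17: (-12, 5, -4) → (-156/17, 5, 148/17)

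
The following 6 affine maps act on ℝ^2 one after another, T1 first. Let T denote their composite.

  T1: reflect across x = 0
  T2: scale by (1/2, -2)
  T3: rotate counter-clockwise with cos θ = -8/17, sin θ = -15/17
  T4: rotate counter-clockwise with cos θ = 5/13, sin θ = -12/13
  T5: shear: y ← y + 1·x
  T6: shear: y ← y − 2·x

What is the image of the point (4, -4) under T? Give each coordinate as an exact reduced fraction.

T1 reflect across x = 0: (4, -4) → (-4, -4)
T2 scale by (1/2, -2): (-4, -4) → (-2, 8)
T3 rotate counter-clockwise with cos θ = -8/17, sin θ = -15/17: (-2, 8) → (8, -2)
T4 rotate counter-clockwise with cos θ = 5/13, sin θ = -12/13: (8, -2) → (16/13, -106/13)
T5 shear: y ← y + 1·x: (16/13, -106/13) → (16/13, -90/13)
T6 shear: y ← y − 2·x: (16/13, -90/13) → (16/13, -122/13)

T(p) = (16/13, -122/13)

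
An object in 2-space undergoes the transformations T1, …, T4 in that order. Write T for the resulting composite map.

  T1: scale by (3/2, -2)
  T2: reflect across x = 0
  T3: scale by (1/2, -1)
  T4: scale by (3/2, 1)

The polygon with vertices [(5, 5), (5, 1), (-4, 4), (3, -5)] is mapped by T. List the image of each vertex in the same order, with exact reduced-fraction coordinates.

T1 scale by (3/2, -2): (5, 5) → (15/2, -10); (5, 1) → (15/2, -2); (-4, 4) → (-6, -8); (3, -5) → (9/2, 10)
T2 reflect across x = 0: (15/2, -10) → (-15/2, -10); (15/2, -2) → (-15/2, -2); (-6, -8) → (6, -8); (9/2, 10) → (-9/2, 10)
T3 scale by (1/2, -1): (-15/2, -10) → (-15/4, 10); (-15/2, -2) → (-15/4, 2); (6, -8) → (3, 8); (-9/2, 10) → (-9/4, -10)
T4 scale by (3/2, 1): (-15/4, 10) → (-45/8, 10); (-15/4, 2) → (-45/8, 2); (3, 8) → (9/2, 8); (-9/4, -10) → (-27/8, -10)

image vertices: (-45/8, 10), (-45/8, 2), (9/2, 8), (-27/8, -10)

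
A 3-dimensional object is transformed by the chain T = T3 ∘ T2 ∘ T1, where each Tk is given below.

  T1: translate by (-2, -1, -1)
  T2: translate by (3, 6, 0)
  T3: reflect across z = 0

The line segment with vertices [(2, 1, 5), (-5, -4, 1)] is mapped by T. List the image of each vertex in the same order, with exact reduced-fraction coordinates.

T1 translate by (-2, -1, -1): (2, 1, 5) → (0, 0, 4); (-5, -4, 1) → (-7, -5, 0)
T2 translate by (3, 6, 0): (0, 0, 4) → (3, 6, 4); (-7, -5, 0) → (-4, 1, 0)
T3 reflect across z = 0: (3, 6, 4) → (3, 6, -4); (-4, 1, 0) → (-4, 1, 0)

image vertices: (3, 6, -4), (-4, 1, 0)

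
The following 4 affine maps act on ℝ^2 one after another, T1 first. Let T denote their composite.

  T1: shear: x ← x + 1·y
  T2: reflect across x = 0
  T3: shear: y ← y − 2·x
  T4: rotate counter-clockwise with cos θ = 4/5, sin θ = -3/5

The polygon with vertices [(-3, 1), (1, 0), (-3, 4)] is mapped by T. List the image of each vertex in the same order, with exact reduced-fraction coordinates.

image vertices: (-1/5, -18/5), (2/5, 11/5), (14/5, 27/5)

T1 shear: x ← x + 1·y: (-3, 1) → (-2, 1); (1, 0) → (1, 0); (-3, 4) → (1, 4)
T2 reflect across x = 0: (-2, 1) → (2, 1); (1, 0) → (-1, 0); (1, 4) → (-1, 4)
T3 shear: y ← y − 2·x: (2, 1) → (2, -3); (-1, 0) → (-1, 2); (-1, 4) → (-1, 6)
T4 rotate counter-clockwise with cos θ = 4/5, sin θ = -3/5: (2, -3) → (-1/5, -18/5); (-1, 2) → (2/5, 11/5); (-1, 6) → (14/5, 27/5)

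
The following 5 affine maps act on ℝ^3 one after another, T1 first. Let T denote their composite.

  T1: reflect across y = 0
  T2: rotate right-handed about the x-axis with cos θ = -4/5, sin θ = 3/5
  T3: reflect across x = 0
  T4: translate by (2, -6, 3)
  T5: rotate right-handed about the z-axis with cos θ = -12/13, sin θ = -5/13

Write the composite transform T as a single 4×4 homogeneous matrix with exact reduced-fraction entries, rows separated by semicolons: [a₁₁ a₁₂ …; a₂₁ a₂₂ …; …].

T = [12/13 4/13 -3/13 -54/13; 5/13 -48/65 36/65 62/13; 0 -3/5 -4/5 3; 0 0 0 1]

T1 = [1 0 0 0; 0 -1 0 0; 0 0 1 0; 0 0 0 1]
T2·T1 = [1 0 0 0; 0 4/5 -3/5 0; 0 -3/5 -4/5 0; 0 0 0 1]
T3·…·T1 = [-1 0 0 0; 0 4/5 -3/5 0; 0 -3/5 -4/5 0; 0 0 0 1]
T4·…·T1 = [-1 0 0 2; 0 4/5 -3/5 -6; 0 -3/5 -4/5 3; 0 0 0 1]
T5·…·T1 = [12/13 4/13 -3/13 -54/13; 5/13 -48/65 36/65 62/13; 0 -3/5 -4/5 3; 0 0 0 1]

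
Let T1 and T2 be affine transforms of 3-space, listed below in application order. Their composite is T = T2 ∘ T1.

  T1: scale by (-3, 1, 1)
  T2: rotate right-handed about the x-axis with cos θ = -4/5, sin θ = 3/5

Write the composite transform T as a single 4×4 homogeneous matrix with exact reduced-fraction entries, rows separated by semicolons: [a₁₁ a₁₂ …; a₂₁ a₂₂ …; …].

T = [-3 0 0 0; 0 -4/5 -3/5 0; 0 3/5 -4/5 0; 0 0 0 1]

T1 = [-3 0 0 0; 0 1 0 0; 0 0 1 0; 0 0 0 1]
T2·T1 = [-3 0 0 0; 0 -4/5 -3/5 0; 0 3/5 -4/5 0; 0 0 0 1]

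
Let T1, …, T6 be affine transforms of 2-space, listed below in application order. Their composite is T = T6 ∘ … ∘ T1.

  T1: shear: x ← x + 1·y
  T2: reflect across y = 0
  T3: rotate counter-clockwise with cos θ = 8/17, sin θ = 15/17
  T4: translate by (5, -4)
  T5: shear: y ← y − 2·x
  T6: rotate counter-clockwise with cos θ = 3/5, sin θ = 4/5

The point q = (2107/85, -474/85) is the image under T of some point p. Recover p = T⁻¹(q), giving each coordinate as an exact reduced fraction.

p = (0, 4)

T1 = [1 1 0; 0 1 0; 0 0 1]
T2·T1 = [1 1 0; 0 -1 0; 0 0 1]
T3·…·T1 = [8/17 23/17 0; 15/17 7/17 0; 0 0 1]
T4·…·T1 = [8/17 23/17 5; 15/17 7/17 -4; 0 0 1]
T5·…·T1 = [8/17 23/17 5; -1/17 -39/17 -14; 0 0 1]
T6·…·T1 = [28/85 45/17 71/5; 29/85 -5/17 -22/5; 0 0 1]
det M = -1; M⁻¹ = [5/17 45/17 127/17; 29/85 -28/85 -107/17; 0 0 1]
M⁻¹ · (2107/85, -474/85)ᵀ = (0, 4)ᵀ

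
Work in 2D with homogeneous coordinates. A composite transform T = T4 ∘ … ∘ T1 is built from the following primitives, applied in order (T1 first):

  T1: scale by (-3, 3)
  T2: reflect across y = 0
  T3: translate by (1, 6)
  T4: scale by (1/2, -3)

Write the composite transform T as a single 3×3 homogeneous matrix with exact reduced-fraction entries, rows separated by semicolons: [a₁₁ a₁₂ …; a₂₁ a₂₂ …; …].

T = [-3/2 0 1/2; 0 9 -18; 0 0 1]

T1 = [-3 0 0; 0 3 0; 0 0 1]
T2·T1 = [-3 0 0; 0 -3 0; 0 0 1]
T3·…·T1 = [-3 0 1; 0 -3 6; 0 0 1]
T4·…·T1 = [-3/2 0 1/2; 0 9 -18; 0 0 1]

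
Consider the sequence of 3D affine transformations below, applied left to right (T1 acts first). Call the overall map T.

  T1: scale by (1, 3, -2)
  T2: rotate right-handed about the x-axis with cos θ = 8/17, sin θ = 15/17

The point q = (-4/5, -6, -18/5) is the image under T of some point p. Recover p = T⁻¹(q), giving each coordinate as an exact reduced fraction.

p = (-4/5, -2, -9/5)

T1 = [1 0 0 0; 0 3 0 0; 0 0 -2 0; 0 0 0 1]
T2·T1 = [1 0 0 0; 0 24/17 30/17 0; 0 45/17 -16/17 0; 0 0 0 1]
det M = -6; M⁻¹ = [1 0 0 0; 0 8/51 5/17 0; 0 15/34 -4/17 0; 0 0 0 1]
M⁻¹ · (-4/5, -6, -18/5)ᵀ = (-4/5, -2, -9/5)ᵀ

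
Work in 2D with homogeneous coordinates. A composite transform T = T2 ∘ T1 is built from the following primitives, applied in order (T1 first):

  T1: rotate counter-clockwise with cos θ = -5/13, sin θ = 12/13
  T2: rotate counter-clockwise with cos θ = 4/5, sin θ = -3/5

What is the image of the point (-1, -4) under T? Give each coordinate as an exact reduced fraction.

T(p) = (236/65, -127/65)

T1 rotate counter-clockwise with cos θ = -5/13, sin θ = 12/13: (-1, -4) → (53/13, 8/13)
T2 rotate counter-clockwise with cos θ = 4/5, sin θ = -3/5: (53/13, 8/13) → (236/65, -127/65)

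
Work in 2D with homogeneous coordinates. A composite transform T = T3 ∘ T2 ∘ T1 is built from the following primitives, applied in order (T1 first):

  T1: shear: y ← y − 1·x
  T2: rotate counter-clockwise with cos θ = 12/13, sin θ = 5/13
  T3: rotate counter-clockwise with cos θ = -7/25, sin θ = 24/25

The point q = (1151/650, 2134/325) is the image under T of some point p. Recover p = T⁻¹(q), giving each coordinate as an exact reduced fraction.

T1 = [1 0 0; -1 1 0; 0 0 1]
T2·T1 = [17/13 -5/13 0; -7/13 12/13 0; 0 0 1]
T3·…·T1 = [49/325 -253/325 0; 457/325 -204/325 0; 0 0 1]
det M = 1; M⁻¹ = [-204/325 253/325 0; -457/325 49/325 0; 0 0 1]
M⁻¹ · (1151/650, 2134/325)ᵀ = (4, -3/2)ᵀ

p = (4, -3/2)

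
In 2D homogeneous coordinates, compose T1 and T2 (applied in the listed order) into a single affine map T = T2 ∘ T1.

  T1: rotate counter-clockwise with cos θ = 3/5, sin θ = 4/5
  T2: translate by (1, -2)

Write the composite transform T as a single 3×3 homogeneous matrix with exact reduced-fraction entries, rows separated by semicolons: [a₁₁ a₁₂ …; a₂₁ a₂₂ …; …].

T1 = [3/5 -4/5 0; 4/5 3/5 0; 0 0 1]
T2·T1 = [3/5 -4/5 1; 4/5 3/5 -2; 0 0 1]

T = [3/5 -4/5 1; 4/5 3/5 -2; 0 0 1]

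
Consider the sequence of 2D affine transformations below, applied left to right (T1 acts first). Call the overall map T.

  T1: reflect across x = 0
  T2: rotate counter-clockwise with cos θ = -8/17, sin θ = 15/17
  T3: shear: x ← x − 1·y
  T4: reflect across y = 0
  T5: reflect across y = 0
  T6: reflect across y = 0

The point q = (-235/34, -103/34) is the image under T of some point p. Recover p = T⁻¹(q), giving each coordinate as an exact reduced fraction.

p = (-9/2, 2)

T1 = [-1 0 0; 0 1 0; 0 0 1]
T2·T1 = [8/17 -15/17 0; -15/17 -8/17 0; 0 0 1]
T3·…·T1 = [23/17 -7/17 0; -15/17 -8/17 0; 0 0 1]
T4·…·T1 = [23/17 -7/17 0; 15/17 8/17 0; 0 0 1]
T5·…·T1 = [23/17 -7/17 0; -15/17 -8/17 0; 0 0 1]
T6·…·T1 = [23/17 -7/17 0; 15/17 8/17 0; 0 0 1]
det M = 1; M⁻¹ = [8/17 7/17 0; -15/17 23/17 0; 0 0 1]
M⁻¹ · (-235/34, -103/34)ᵀ = (-9/2, 2)ᵀ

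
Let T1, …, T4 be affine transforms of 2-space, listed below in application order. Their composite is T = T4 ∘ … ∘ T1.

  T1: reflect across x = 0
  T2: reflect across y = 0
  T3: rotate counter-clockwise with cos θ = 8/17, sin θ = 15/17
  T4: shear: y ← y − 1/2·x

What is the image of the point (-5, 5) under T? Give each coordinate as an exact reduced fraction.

T(p) = (115/17, -45/34)

T1 reflect across x = 0: (-5, 5) → (5, 5)
T2 reflect across y = 0: (5, 5) → (5, -5)
T3 rotate counter-clockwise with cos θ = 8/17, sin θ = 15/17: (5, -5) → (115/17, 35/17)
T4 shear: y ← y − 1/2·x: (115/17, 35/17) → (115/17, -45/34)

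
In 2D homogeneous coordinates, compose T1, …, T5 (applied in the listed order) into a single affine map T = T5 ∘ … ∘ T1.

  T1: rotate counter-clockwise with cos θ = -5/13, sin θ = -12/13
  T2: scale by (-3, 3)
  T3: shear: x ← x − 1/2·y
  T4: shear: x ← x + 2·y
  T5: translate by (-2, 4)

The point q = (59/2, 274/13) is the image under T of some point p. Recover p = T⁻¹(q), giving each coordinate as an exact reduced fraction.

T1 = [-5/13 12/13 0; -12/13 -5/13 0; 0 0 1]
T2·T1 = [15/13 -36/13 0; -36/13 -15/13 0; 0 0 1]
T3·…·T1 = [33/13 -57/26 0; -36/13 -15/13 0; 0 0 1]
T4·…·T1 = [-3 -9/2 0; -36/13 -15/13 0; 0 0 1]
T5·…·T1 = [-3 -9/2 -2; -36/13 -15/13 4; 0 0 1]
det M = -9; M⁻¹ = [5/39 -1/2 88/39; -4/13 1/3 -76/39; 0 0 1]
M⁻¹ · (59/2, 274/13)ᵀ = (-9/2, -4)ᵀ

p = (-9/2, -4)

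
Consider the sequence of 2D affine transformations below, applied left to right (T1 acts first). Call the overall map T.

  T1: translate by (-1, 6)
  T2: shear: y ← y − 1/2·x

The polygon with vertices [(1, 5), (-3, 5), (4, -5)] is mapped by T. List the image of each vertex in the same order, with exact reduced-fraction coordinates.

T1 translate by (-1, 6): (1, 5) → (0, 11); (-3, 5) → (-4, 11); (4, -5) → (3, 1)
T2 shear: y ← y − 1/2·x: (0, 11) → (0, 11); (-4, 11) → (-4, 13); (3, 1) → (3, -1/2)

image vertices: (0, 11), (-4, 13), (3, -1/2)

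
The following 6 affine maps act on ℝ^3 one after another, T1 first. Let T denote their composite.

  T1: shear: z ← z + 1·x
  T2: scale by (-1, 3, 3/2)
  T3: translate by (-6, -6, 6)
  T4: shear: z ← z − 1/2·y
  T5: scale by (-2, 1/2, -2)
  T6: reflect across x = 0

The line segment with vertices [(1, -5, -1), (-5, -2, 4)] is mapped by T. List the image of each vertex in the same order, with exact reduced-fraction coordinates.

image vertices: (-14, -21/2, -33), (-2, -6, -21)

T1 shear: z ← z + 1·x: (1, -5, -1) → (1, -5, 0); (-5, -2, 4) → (-5, -2, -1)
T2 scale by (-1, 3, 3/2): (1, -5, 0) → (-1, -15, 0); (-5, -2, -1) → (5, -6, -3/2)
T3 translate by (-6, -6, 6): (-1, -15, 0) → (-7, -21, 6); (5, -6, -3/2) → (-1, -12, 9/2)
T4 shear: z ← z − 1/2·y: (-7, -21, 6) → (-7, -21, 33/2); (-1, -12, 9/2) → (-1, -12, 21/2)
T5 scale by (-2, 1/2, -2): (-7, -21, 33/2) → (14, -21/2, -33); (-1, -12, 21/2) → (2, -6, -21)
T6 reflect across x = 0: (14, -21/2, -33) → (-14, -21/2, -33); (2, -6, -21) → (-2, -6, -21)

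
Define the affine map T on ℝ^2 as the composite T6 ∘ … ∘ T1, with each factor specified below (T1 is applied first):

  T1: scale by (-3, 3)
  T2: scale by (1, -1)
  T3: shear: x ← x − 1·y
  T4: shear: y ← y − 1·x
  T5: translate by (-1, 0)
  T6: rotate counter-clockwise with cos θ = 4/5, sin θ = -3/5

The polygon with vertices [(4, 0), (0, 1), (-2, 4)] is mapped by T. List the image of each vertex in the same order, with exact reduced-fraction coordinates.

image vertices: (-16/5, 87/5), (-2, -6), (-22/5, -171/5)

T1 scale by (-3, 3): (4, 0) → (-12, 0); (0, 1) → (0, 3); (-2, 4) → (6, 12)
T2 scale by (1, -1): (-12, 0) → (-12, 0); (0, 3) → (0, -3); (6, 12) → (6, -12)
T3 shear: x ← x − 1·y: (-12, 0) → (-12, 0); (0, -3) → (3, -3); (6, -12) → (18, -12)
T4 shear: y ← y − 1·x: (-12, 0) → (-12, 12); (3, -3) → (3, -6); (18, -12) → (18, -30)
T5 translate by (-1, 0): (-12, 12) → (-13, 12); (3, -6) → (2, -6); (18, -30) → (17, -30)
T6 rotate counter-clockwise with cos θ = 4/5, sin θ = -3/5: (-13, 12) → (-16/5, 87/5); (2, -6) → (-2, -6); (17, -30) → (-22/5, -171/5)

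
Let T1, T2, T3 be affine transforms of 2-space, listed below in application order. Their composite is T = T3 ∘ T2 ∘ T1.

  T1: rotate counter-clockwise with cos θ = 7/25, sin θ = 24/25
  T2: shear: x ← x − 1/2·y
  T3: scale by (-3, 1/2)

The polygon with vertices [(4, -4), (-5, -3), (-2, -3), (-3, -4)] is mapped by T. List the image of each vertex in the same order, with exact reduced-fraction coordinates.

T1 rotate counter-clockwise with cos θ = 7/25, sin θ = 24/25: (4, -4) → (124/25, 68/25); (-5, -3) → (37/25, -141/25); (-2, -3) → (58/25, -69/25); (-3, -4) → (3, -4)
T2 shear: x ← x − 1/2·y: (124/25, 68/25) → (18/5, 68/25); (37/25, -141/25) → (43/10, -141/25); (58/25, -69/25) → (37/10, -69/25); (3, -4) → (5, -4)
T3 scale by (-3, 1/2): (18/5, 68/25) → (-54/5, 34/25); (43/10, -141/25) → (-129/10, -141/50); (37/10, -69/25) → (-111/10, -69/50); (5, -4) → (-15, -2)

image vertices: (-54/5, 34/25), (-129/10, -141/50), (-111/10, -69/50), (-15, -2)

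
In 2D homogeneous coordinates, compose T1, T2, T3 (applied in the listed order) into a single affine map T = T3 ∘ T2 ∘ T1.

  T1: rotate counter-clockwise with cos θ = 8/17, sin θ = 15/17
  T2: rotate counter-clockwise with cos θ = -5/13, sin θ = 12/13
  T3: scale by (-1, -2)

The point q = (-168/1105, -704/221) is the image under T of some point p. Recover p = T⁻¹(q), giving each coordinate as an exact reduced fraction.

T1 = [8/17 -15/17 0; 15/17 8/17 0; 0 0 1]
T2·T1 = [-220/221 -21/221 0; 21/221 -220/221 0; 0 0 1]
T3·…·T1 = [220/221 21/221 0; -42/221 440/221 0; 0 0 1]
det M = 2; M⁻¹ = [220/221 -21/442 0; 21/221 110/221 0; 0 0 1]
M⁻¹ · (-168/1105, -704/221)ᵀ = (0, -8/5)ᵀ

p = (0, -8/5)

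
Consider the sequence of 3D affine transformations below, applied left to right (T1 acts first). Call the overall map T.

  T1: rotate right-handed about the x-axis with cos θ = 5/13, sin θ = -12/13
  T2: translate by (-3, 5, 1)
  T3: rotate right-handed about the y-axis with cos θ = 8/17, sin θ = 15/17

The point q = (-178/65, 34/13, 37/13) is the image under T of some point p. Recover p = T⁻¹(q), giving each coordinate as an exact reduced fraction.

T1 = [1 0 0 0; 0 5/13 12/13 0; 0 -12/13 5/13 0; 0 0 0 1]
T2·T1 = [1 0 0 -3; 0 5/13 12/13 5; 0 -12/13 5/13 1; 0 0 0 1]
T3·…·T1 = [8/17 -180/221 75/221 -9/17; 0 5/13 12/13 5; -15/17 -96/221 40/221 53/17; 0 0 0 1]
det M = 1; M⁻¹ = [8/17 0 -15/17 3; -180/221 5/13 -96/221 -1; 75/221 12/13 40/221 -5; 0 0 0 1]
M⁻¹ · (-178/65, 34/13, 37/13)ᵀ = (-4/5, 1, -3)ᵀ

p = (-4/5, 1, -3)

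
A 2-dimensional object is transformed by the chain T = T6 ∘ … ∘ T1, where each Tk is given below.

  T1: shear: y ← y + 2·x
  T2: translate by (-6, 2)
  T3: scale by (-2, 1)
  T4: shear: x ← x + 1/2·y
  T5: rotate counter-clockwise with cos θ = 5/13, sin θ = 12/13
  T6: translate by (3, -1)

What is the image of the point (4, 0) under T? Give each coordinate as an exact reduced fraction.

T(p) = (-36/13, 145/13)

T1 shear: y ← y + 2·x: (4, 0) → (4, 8)
T2 translate by (-6, 2): (4, 8) → (-2, 10)
T3 scale by (-2, 1): (-2, 10) → (4, 10)
T4 shear: x ← x + 1/2·y: (4, 10) → (9, 10)
T5 rotate counter-clockwise with cos θ = 5/13, sin θ = 12/13: (9, 10) → (-75/13, 158/13)
T6 translate by (3, -1): (-75/13, 158/13) → (-36/13, 145/13)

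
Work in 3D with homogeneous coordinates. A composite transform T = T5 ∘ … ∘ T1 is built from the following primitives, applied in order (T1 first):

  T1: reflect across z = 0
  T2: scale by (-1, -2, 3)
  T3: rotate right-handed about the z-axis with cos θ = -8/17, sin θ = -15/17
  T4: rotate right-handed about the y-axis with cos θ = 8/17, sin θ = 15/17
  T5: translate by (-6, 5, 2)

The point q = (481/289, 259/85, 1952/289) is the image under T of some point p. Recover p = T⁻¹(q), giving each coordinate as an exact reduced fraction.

T1 = [1 0 0 0; 0 1 0 0; 0 0 -1 0; 0 0 0 1]
T2·T1 = [-1 0 0 0; 0 -2 0 0; 0 0 -3 0; 0 0 0 1]
T3·…·T1 = [8/17 -30/17 0 0; 15/17 16/17 0 0; 0 0 -3 0; 0 0 0 1]
T4·…·T1 = [64/289 -240/289 -45/17 0; 15/17 16/17 0 0; -120/289 450/289 -24/17 0; 0 0 0 1]
T5·…·T1 = [64/289 -240/289 -45/17 -6; 15/17 16/17 0 5; -120/289 450/289 -24/17 2; 0 0 0 1]
det M = -6; M⁻¹ = [64/289 15/17 -120/289 -651/289; -60/289 4/17 225/578 -925/289; -5/17 0 -8/51 -74/51; 0 0 0 1]
M⁻¹ · (481/289, 259/85, 1952/289)ᵀ = (-2, -1/5, -3)ᵀ

p = (-2, -1/5, -3)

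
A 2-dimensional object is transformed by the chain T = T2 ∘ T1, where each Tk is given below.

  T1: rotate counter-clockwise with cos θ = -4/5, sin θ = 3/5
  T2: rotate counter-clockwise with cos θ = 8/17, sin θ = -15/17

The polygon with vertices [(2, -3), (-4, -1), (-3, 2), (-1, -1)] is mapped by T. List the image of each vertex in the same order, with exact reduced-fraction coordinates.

T1 rotate counter-clockwise with cos θ = -4/5, sin θ = 3/5: (2, -3) → (1/5, 18/5); (-4, -1) → (19/5, -8/5); (-3, 2) → (6/5, -17/5); (-1, -1) → (7/5, 1/5)
T2 rotate counter-clockwise with cos θ = 8/17, sin θ = -15/17: (1/5, 18/5) → (278/85, 129/85); (19/5, -8/5) → (32/85, -349/85); (6/5, -17/5) → (-207/85, -226/85); (7/5, 1/5) → (71/85, -97/85)

image vertices: (278/85, 129/85), (32/85, -349/85), (-207/85, -226/85), (71/85, -97/85)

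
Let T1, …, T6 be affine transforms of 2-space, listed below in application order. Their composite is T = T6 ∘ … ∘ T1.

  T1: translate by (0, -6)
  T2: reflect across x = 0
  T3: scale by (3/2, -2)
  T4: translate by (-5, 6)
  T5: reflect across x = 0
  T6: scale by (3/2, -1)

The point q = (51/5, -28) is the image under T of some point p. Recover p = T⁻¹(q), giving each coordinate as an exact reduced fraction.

p = (6/5, -5)

T1 = [1 0 0; 0 1 -6; 0 0 1]
T2·T1 = [-1 0 0; 0 1 -6; 0 0 1]
T3·…·T1 = [-3/2 0 0; 0 -2 12; 0 0 1]
T4·…·T1 = [-3/2 0 -5; 0 -2 18; 0 0 1]
T5·…·T1 = [3/2 0 5; 0 -2 18; 0 0 1]
T6·…·T1 = [9/4 0 15/2; 0 2 -18; 0 0 1]
det M = 9/2; M⁻¹ = [4/9 0 -10/3; 0 1/2 9; 0 0 1]
M⁻¹ · (51/5, -28)ᵀ = (6/5, -5)ᵀ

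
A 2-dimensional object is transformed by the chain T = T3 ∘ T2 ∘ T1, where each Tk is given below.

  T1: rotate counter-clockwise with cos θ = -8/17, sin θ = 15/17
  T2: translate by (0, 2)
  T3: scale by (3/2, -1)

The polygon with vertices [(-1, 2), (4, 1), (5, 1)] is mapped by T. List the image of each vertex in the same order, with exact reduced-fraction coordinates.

image vertices: (-33/17, -3/17), (-141/34, -86/17), (-165/34, -101/17)

T1 rotate counter-clockwise with cos θ = -8/17, sin θ = 15/17: (-1, 2) → (-22/17, -31/17); (4, 1) → (-47/17, 52/17); (5, 1) → (-55/17, 67/17)
T2 translate by (0, 2): (-22/17, -31/17) → (-22/17, 3/17); (-47/17, 52/17) → (-47/17, 86/17); (-55/17, 67/17) → (-55/17, 101/17)
T3 scale by (3/2, -1): (-22/17, 3/17) → (-33/17, -3/17); (-47/17, 86/17) → (-141/34, -86/17); (-55/17, 101/17) → (-165/34, -101/17)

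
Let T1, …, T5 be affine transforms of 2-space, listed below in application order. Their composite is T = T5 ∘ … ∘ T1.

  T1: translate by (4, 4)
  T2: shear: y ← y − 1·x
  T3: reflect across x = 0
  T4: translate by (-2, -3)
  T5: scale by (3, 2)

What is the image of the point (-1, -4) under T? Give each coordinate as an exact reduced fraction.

T1 translate by (4, 4): (-1, -4) → (3, 0)
T2 shear: y ← y − 1·x: (3, 0) → (3, -3)
T3 reflect across x = 0: (3, -3) → (-3, -3)
T4 translate by (-2, -3): (-3, -3) → (-5, -6)
T5 scale by (3, 2): (-5, -6) → (-15, -12)

T(p) = (-15, -12)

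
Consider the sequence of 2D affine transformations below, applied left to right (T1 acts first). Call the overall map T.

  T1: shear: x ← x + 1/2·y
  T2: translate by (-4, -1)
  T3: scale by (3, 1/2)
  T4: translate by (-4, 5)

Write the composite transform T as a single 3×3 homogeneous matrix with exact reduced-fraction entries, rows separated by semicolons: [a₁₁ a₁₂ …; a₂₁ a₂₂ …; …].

T1 = [1 1/2 0; 0 1 0; 0 0 1]
T2·T1 = [1 1/2 -4; 0 1 -1; 0 0 1]
T3·…·T1 = [3 3/2 -12; 0 1/2 -1/2; 0 0 1]
T4·…·T1 = [3 3/2 -16; 0 1/2 9/2; 0 0 1]

T = [3 3/2 -16; 0 1/2 9/2; 0 0 1]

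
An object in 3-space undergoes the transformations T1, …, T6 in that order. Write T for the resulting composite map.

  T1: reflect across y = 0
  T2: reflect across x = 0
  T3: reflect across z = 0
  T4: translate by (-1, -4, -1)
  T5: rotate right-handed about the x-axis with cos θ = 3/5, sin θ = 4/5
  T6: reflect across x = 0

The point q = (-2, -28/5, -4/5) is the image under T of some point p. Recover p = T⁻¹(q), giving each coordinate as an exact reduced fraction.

T1 = [1 0 0 0; 0 -1 0 0; 0 0 1 0; 0 0 0 1]
T2·T1 = [-1 0 0 0; 0 -1 0 0; 0 0 1 0; 0 0 0 1]
T3·…·T1 = [-1 0 0 0; 0 -1 0 0; 0 0 -1 0; 0 0 0 1]
T4·…·T1 = [-1 0 0 -1; 0 -1 0 -4; 0 0 -1 -1; 0 0 0 1]
T5·…·T1 = [-1 0 0 -1; 0 -3/5 4/5 -8/5; 0 -4/5 -3/5 -19/5; 0 0 0 1]
T6·…·T1 = [1 0 0 1; 0 -3/5 4/5 -8/5; 0 -4/5 -3/5 -19/5; 0 0 0 1]
det M = 1; M⁻¹ = [1 0 0 -1; 0 -3/5 -4/5 -4; 0 4/5 -3/5 -1; 0 0 0 1]
M⁻¹ · (-2, -28/5, -4/5)ᵀ = (-3, 0, -5)ᵀ

p = (-3, 0, -5)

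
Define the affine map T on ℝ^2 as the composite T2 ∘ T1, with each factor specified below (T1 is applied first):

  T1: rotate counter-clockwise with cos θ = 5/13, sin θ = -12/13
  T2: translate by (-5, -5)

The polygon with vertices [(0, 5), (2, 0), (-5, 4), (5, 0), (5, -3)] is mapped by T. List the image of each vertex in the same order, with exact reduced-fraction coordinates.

image vertices: (-5/13, -40/13), (-55/13, -89/13), (-42/13, 15/13), (-40/13, -125/13), (-76/13, -140/13)

T1 rotate counter-clockwise with cos θ = 5/13, sin θ = -12/13: (0, 5) → (60/13, 25/13); (2, 0) → (10/13, -24/13); (-5, 4) → (23/13, 80/13); (5, 0) → (25/13, -60/13); (5, -3) → (-11/13, -75/13)
T2 translate by (-5, -5): (60/13, 25/13) → (-5/13, -40/13); (10/13, -24/13) → (-55/13, -89/13); (23/13, 80/13) → (-42/13, 15/13); (25/13, -60/13) → (-40/13, -125/13); (-11/13, -75/13) → (-76/13, -140/13)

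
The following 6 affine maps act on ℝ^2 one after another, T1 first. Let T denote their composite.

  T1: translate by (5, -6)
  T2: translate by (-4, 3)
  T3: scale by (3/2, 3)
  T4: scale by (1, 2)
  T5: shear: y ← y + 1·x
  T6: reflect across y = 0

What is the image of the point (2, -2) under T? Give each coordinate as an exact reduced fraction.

T1 translate by (5, -6): (2, -2) → (7, -8)
T2 translate by (-4, 3): (7, -8) → (3, -5)
T3 scale by (3/2, 3): (3, -5) → (9/2, -15)
T4 scale by (1, 2): (9/2, -15) → (9/2, -30)
T5 shear: y ← y + 1·x: (9/2, -30) → (9/2, -51/2)
T6 reflect across y = 0: (9/2, -51/2) → (9/2, 51/2)

T(p) = (9/2, 51/2)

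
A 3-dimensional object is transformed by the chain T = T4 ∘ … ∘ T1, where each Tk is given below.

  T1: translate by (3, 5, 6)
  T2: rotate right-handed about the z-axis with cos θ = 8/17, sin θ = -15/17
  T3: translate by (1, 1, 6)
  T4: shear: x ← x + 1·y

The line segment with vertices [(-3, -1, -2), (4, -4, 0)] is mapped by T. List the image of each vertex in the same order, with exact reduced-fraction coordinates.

image vertices: (126/17, 49/17, 10), (8/17, -80/17, 12)

T1 translate by (3, 5, 6): (-3, -1, -2) → (0, 4, 4); (4, -4, 0) → (7, 1, 6)
T2 rotate right-handed about the z-axis with cos θ = 8/17, sin θ = -15/17: (0, 4, 4) → (60/17, 32/17, 4); (7, 1, 6) → (71/17, -97/17, 6)
T3 translate by (1, 1, 6): (60/17, 32/17, 4) → (77/17, 49/17, 10); (71/17, -97/17, 6) → (88/17, -80/17, 12)
T4 shear: x ← x + 1·y: (77/17, 49/17, 10) → (126/17, 49/17, 10); (88/17, -80/17, 12) → (8/17, -80/17, 12)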